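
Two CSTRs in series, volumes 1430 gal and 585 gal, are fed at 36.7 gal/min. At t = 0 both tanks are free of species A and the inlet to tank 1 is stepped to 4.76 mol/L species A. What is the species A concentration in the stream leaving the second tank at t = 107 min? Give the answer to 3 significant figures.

4.25 mol/L

Species balance on tank i: dCᵢ/dt = (Cᵢ₋₁ − Cᵢ)/τᵢ with τᵢ = Vᵢ/Q.
τ₁ = 1430/36.7 = 38.965 min; τ₂ = 585/36.7 = 15.940 min.
Solving the cascade with C₁(0)=C₂(0)=0 gives C₂(t) = C_in[1 − (τ₁ e^(−t/τ₁) − τ₂ e^(−t/τ₂))/(τ₁ − τ₂)].
At t = 107: e^(−t/τ₁) = 0.064179, e^(−t/τ₂) = 0.0012154.
C₂ = 4.76·[1 − (38.965·0.064179 − 15.940·0.0012154)/(23.025)] = 4.76·0.89223 = 4.2470 mol/L.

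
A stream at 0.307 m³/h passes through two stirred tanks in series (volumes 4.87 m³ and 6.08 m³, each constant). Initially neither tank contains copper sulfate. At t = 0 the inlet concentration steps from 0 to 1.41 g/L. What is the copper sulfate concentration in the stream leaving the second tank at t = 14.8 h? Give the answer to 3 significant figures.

Time constants: τᵢ = Vᵢ/Q for each well-mixed tank.
τ₁ = 4.87/0.307 = 15.863 h; τ₂ = 6.08/0.307 = 19.805 h.
Tank 1: C₁ = C_in(1 − e^(−t/τ₁)). Tank 2 (τ₁ ≠ τ₂): C₂ = C_in[1 − (τ₁ e^(−t/τ₁) − τ₂ e^(−t/τ₂))/(τ₁ − τ₂)].
At t = 14.8: e^(−t/τ₁) = 0.39338, e^(−t/τ₂) = 0.47364.
C₂ = 1.41·[1 − (15.863·0.39338 − 19.805·0.47364)/(-3.9414)] = 1.41·0.20332 = 0.28668 g/L.

0.287 g/L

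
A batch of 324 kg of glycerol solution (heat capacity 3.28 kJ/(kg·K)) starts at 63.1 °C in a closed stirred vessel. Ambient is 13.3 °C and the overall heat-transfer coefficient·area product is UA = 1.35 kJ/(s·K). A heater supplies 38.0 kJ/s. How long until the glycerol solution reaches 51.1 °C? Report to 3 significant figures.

636 s

M c_p dT/dt = −UA(T − T_amb) + Q̇.
τ = M c_p/UA = 787.20 s; T_ss = T_amb + Q̇/UA = 13.3 + 38.0/1.35 = 41.448 °C.
T(t) = T_ss + (T₀ − T_ss)e^(−t/τ); set T = 51.1:
t = −τ ln[(T − T_ss)/(T₀ − T_ss)] = −787.20 · ln(0.44577) = 636.01 s.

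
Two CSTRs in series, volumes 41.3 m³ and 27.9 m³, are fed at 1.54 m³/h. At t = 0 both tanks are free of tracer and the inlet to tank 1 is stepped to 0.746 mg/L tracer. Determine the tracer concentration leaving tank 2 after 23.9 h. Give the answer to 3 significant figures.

0.218 mg/L

Time constants: τᵢ = Vᵢ/Q for each well-mixed tank.
τ₁ = 41.3/1.54 = 26.818 h; τ₂ = 27.9/1.54 = 18.117 h.
Tank 1: C₁ = C_in(1 − e^(−t/τ₁)). Tank 2 (τ₁ ≠ τ₂): C₂ = C_in[1 − (τ₁ e^(−t/τ₁) − τ₂ e^(−t/τ₂))/(τ₁ − τ₂)].
At t = 23.9: e^(−t/τ₁) = 0.41017, e^(−t/τ₂) = 0.26735.
C₂ = 0.746·[1 − (26.818·0.41017 − 18.117·0.26735)/(8.7013)] = 0.746·0.29246 = 0.21818 mg/L.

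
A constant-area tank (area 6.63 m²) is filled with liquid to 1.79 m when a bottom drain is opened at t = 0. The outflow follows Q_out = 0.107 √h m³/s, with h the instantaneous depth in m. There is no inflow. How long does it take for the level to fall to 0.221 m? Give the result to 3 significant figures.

A dh/dt = −Q_out = −0.107 √h.
This is separable: 2 d(√h)/dt = −0.107/A, so √h = √h₀ − (0.107/(2A)) t.
t = 2A(√h₀ − √h)/0.107 = 2·6.63·(√1.79 − √0.221)/0.107
  = 13.260 × (1.3379 − 0.47011) / 0.107 = 107.54 s.

108 s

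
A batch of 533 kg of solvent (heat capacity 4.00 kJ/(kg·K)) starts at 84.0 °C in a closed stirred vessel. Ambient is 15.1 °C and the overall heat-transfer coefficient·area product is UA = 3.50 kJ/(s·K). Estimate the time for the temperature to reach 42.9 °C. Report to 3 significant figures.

553 s

M c_p dT/dt = −UA(T − T_amb).
τ = M c_p/UA = 609.14 s; T_ss = T_amb = 15.100 °C.
T(t) = T_ss + (T₀ − T_ss)e^(−t/τ); set T = 42.9:
t = −τ ln[(T − T_ss)/(T₀ − T_ss)] = −609.14 · ln(0.40348) = 552.87 s.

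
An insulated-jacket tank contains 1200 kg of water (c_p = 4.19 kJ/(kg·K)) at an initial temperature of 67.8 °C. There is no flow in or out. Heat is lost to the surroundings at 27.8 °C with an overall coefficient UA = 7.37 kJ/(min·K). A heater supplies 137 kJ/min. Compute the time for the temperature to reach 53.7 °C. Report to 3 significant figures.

733 min

M c_p dT/dt = −UA(T − T_amb) + Q̇.
τ = M c_p/UA = 682.23 min; T_ss = T_amb + Q̇/UA = 27.8 + 137/7.37 = 46.389 °C.
T(t) = T_ss + (T₀ − T_ss)e^(−t/τ); set T = 53.7:
t = −τ ln[(T − T_ss)/(T₀ − T_ss)] = −682.23 · ln(0.34146) = 733.06 min.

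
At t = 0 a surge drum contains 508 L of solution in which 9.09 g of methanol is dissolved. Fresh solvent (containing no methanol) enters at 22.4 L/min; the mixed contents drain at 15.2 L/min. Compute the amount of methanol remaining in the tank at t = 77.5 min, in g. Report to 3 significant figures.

1.90 g

Let m(t) be the amount of methanol. Volume: V(t) = V₀ + (Q_in − Q_out) t = 508 + 7.2000 t; V(77.5) = 1066.0 L.
No methanol enters, so dm/dt = −Q_out · (m/V).
Separate: dm/m = −Q_out dt/V(t) ⇒ ln(m/m₀) = −(Q_out/(Q_in−Q_out)) ln(V/V₀).
m = m₀ (V₀/V)^(Q_out/(Q_in−Q_out)) = 9.09 × (508/1066.0)^(2.1111) = 1.9011 g.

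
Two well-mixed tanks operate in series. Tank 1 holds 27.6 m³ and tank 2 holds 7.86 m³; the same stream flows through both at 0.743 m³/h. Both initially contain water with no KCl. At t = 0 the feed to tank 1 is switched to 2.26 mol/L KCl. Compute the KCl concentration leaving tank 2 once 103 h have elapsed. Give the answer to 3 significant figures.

Time constants: τᵢ = Vᵢ/Q for each well-mixed tank.
τ₁ = 27.6/0.743 = 37.147 h; τ₂ = 7.86/0.743 = 10.579 h.
Solving the cascade with C₁(0)=C₂(0)=0 gives C₂(t) = C_in[1 − (τ₁ e^(−t/τ₁) − τ₂ e^(−t/τ₂))/(τ₁ − τ₂)].
At t = 103: e^(−t/τ₁) = 0.062487, e^(−t/τ₂) = 5.9086e-05.
C₂ = 2.26·[1 − (37.147·0.062487 − 10.579·5.9086e-05)/(26.568)] = 2.26·0.91266 = 2.0626 mol/L.

2.06 mol/L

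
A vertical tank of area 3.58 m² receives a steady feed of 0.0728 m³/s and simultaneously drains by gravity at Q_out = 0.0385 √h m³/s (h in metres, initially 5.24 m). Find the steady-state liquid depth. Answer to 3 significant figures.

3.58 m

Unsteady balance on liquid volume: A dh/dt = Q_in − 0.0385 √h. At steady state dh/dt = 0:
Q_in = 0.0385 √h_ss ⇒ √h_ss = 0.0728/0.0385 = 1.8909.
h_ss = 1.8909² = 3.5755 m. (Since h₀ = 5.24 m > h_ss, the level will fall toward this value.)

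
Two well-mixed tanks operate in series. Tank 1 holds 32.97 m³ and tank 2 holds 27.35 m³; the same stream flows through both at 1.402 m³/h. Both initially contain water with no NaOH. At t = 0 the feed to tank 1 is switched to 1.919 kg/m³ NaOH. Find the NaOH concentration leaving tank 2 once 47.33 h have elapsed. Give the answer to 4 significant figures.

Species balance on tank i: dCᵢ/dt = (Cᵢ₋₁ − Cᵢ)/τᵢ with τᵢ = Vᵢ/Q.
τ₁ = 32.97/1.402 = 23.5164 h; τ₂ = 27.35/1.402 = 19.5078 h.
Tank 1: C₁ = C_in(1 − e^(−t/τ₁)). Tank 2 (τ₁ ≠ τ₂): C₂ = C_in[1 − (τ₁ e^(−t/τ₁) − τ₂ e^(−t/τ₂))/(τ₁ − τ₂)].
At t = 47.33: e^(−t/τ₁) = 0.133636, e^(−t/τ₂) = 0.0883717.
C₂ = 1.919·[1 − (23.5164·0.133636 − 19.5078·0.0883717)/(4.00856)] = 1.919·0.646085 = 1.23984 kg/m³.

1.240 kg/m³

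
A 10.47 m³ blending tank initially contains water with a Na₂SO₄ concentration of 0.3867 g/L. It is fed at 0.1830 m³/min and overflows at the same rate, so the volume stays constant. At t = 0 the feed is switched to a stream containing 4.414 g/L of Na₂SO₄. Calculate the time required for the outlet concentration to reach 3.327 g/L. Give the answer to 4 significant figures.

Species balance: V dC/dt = Q(C_in − C) ⇒ τ = V/Q = 57.2131 min.
C(t) = C_in + (C₀ − C_in) e^(−t/τ). Set C = 3.327 and solve for t:
e^(−t/τ) = (C − C_in)/(C₀ − C_in) = (3.327 − 4.414)/(0.3867 − 4.414) = 0.269908
t = −τ ln(…) = 57.2131 × 1.30967 = 74.9306 min.

74.93 min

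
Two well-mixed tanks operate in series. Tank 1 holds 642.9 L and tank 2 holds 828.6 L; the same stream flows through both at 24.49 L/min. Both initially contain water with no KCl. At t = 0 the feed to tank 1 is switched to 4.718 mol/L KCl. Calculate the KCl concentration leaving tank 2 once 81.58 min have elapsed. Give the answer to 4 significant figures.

3.560 mol/L

Species balance on tank i: dCᵢ/dt = (Cᵢ₋₁ − Cᵢ)/τᵢ with τᵢ = Vᵢ/Q.
τ₁ = 642.9/24.49 = 26.2515 min; τ₂ = 828.6/24.49 = 33.8342 min.
Solving the cascade with C₁(0)=C₂(0)=0 gives C₂(t) = C_in[1 − (τ₁ e^(−t/τ₁) − τ₂ e^(−t/τ₂))/(τ₁ − τ₂)].
At t = 81.58: e^(−t/τ₁) = 0.0447069, e^(−t/τ₂) = 0.0897104.
C₂ = 4.718·[1 − (26.2515·0.0447069 − 33.8342·0.0897104)/(-7.58269)] = 4.718·0.754486 = 3.55966 mol/L.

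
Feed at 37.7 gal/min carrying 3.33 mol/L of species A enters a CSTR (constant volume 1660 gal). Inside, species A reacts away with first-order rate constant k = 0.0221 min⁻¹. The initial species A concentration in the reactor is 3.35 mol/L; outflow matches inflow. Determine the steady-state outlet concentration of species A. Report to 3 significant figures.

V dC/dt = Q(C_in − C) − k V C.
Steady state (dC/dt = 0): C_ss = Q C_in/(Q + kV) = C_in/(1 + kV/Q).
C_ss = 37.7·3.33/(37.7 + 0.0221·1660) = 125.54/74.386 = 1.6877 mol/L.

1.69 mol/L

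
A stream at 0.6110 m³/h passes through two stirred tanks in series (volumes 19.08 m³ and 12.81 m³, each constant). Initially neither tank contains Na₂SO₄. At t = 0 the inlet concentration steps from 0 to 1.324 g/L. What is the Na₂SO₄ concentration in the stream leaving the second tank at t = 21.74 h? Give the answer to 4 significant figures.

0.2746 g/L

Each tank obeys Vᵢ dCᵢ/dt = Q(Cᵢ₋₁ − Cᵢ), so τᵢ = Vᵢ/Q.
τ₁ = 19.08/0.6110 = 31.2275 h; τ₂ = 12.81/0.6110 = 20.9656 h.
Tank 1: C₁ = C_in(1 − e^(−t/τ₁)). Tank 2 (τ₁ ≠ τ₂): C₂ = C_in[1 − (τ₁ e^(−t/τ₁) − τ₂ e^(−t/τ₂))/(τ₁ − τ₂)].
At t = 21.74: e^(−t/τ₁) = 0.498485, e^(−t/τ₂) = 0.354540.
C₂ = 1.324·[1 − (31.2275·0.498485 − 20.9656·0.354540)/(10.2619)] = 1.324·0.207425 = 0.274631 g/L.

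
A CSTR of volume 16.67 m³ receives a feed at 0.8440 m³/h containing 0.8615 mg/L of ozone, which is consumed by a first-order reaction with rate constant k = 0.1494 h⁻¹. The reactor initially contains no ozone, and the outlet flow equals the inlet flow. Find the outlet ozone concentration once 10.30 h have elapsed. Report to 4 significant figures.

V dC/dt = Q(C_in − C) − k V C.
dC/dt = (Q/V) C_in − (Q/V + k) C; effective rate a = Q/V + k = 0.0506299 + 0.1494 = 0.200030 h⁻¹.
C_ss = Q C_in/(Q + kV) = 0.218056 mg/L; C(t) = C_ss + (C₀ − C_ss) e^(−a t).
C(10.30) = 0.218056 + (-0.218056)·e^(−0.200030·10.30) = 0.218056 + (-0.218056)·0.127415 = 0.190272 mg/L.

0.1903 mg/L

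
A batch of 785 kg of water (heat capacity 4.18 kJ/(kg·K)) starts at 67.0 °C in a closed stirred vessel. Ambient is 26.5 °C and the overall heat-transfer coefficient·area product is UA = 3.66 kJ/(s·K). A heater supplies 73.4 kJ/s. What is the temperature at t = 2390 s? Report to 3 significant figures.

48.0 °C

M c_p dT/dt = −UA(T − T_amb) + Q̇.
dT/dt = (T_ss − T)/τ with T_ss = T_amb + Q̇/UA = 26.5 + 73.4/3.66 = 46.555 °C, τ = M c_p/UA = 785·4.18/3.66 = 896.53 s.
This is linear first-order; T(t) = T_ss + (T₀ − T_ss) e^(−t/τ).
T(2390) = 46.555 + (20.445)·0.069541 = 47.976 °C.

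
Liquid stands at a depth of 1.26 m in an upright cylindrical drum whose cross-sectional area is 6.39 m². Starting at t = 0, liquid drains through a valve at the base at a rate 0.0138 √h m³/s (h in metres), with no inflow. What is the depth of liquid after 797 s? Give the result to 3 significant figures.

With no inflow, A dh/dt = −0.0138 √h.
This is separable: 2 d(√h)/dt = −0.0138/A, so √h = √h₀ − (0.0138/(2A)) t.
√h = √1.26 − 0.0138·797/(2·6.39) = 1.1225 − 0.86061 = 0.26189.
h = 0.26189² = 0.068585 m.

0.0686 m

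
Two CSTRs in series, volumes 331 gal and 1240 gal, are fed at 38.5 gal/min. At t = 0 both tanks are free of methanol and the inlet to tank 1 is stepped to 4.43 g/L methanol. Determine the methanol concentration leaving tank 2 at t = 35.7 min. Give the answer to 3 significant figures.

2.46 g/L

Species balance on tank i: dCᵢ/dt = (Cᵢ₋₁ − Cᵢ)/τᵢ with τᵢ = Vᵢ/Q.
τ₁ = 331/38.5 = 8.5974 min; τ₂ = 1240/38.5 = 32.208 min.
Solving the cascade with C₁(0)=C₂(0)=0 gives C₂(t) = C_in[1 − (τ₁ e^(−t/τ₁) − τ₂ e^(−t/τ₂))/(τ₁ − τ₂)].
At t = 35.7: e^(−t/τ₁) = 0.015726, e^(−t/τ₂) = 0.33008.
C₂ = 4.43·[1 − (8.5974·0.015726 − 32.208·0.33008)/(-23.610)] = 4.43·0.55546 = 2.4607 g/L.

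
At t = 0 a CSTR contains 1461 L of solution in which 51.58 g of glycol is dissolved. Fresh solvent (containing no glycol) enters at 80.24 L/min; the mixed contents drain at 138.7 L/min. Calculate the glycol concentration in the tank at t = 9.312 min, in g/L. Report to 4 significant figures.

0.01862 g/L

Let m(t) be the amount of glycol. Volume: V(t) = V₀ + (Q_in − Q_out) t = 1461 − 58.4600 t; V(9.312) = 916.620 L.
No glycol enters, so dm/dt = −Q_out · (m/V).
Separate: dm/m = −Q_out dt/V(t) ⇒ ln(m/m₀) = −(Q_out/(Q_in−Q_out)) ln(V/V₀).
m = m₀ (V₀/V)^(Q_out/(Q_in−Q_out)) = 51.58 × (1461/916.620)^(-2.37256) = 17.0660 g.
C = m/V = 17.0660/916.620 = 0.0186184 g/L.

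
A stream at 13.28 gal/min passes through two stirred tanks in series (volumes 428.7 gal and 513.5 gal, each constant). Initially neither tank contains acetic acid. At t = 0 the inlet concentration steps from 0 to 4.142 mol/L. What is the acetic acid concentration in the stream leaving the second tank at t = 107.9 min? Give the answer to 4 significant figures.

Species balance on tank i: dCᵢ/dt = (Cᵢ₋₁ − Cᵢ)/τᵢ with τᵢ = Vᵢ/Q.
τ₁ = 428.7/13.28 = 32.2816 min; τ₂ = 513.5/13.28 = 38.6672 min.
Tank 1: C₁ = C_in(1 − e^(−t/τ₁)). Tank 2 (τ₁ ≠ τ₂): C₂ = C_in[1 − (τ₁ e^(−t/τ₁) − τ₂ e^(−t/τ₂))/(τ₁ − τ₂)].
At t = 107.9: e^(−t/τ₁) = 0.0353499, e^(−t/τ₂) = 0.0613917.
C₂ = 4.142·[1 − (32.2816·0.0353499 − 38.6672·0.0613917)/(-6.38554)] = 4.142·0.806956 = 3.34241 mol/L.

3.342 mol/L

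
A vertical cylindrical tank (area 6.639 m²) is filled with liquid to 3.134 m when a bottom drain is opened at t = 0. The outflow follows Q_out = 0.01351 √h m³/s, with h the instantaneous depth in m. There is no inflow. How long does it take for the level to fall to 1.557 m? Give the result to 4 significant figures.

Accumulation of liquid (constant cross-section A): A dh/dt = −0.01351 √h.
Separate and integrate: 2(√h − √h₀) = −(0.01351/A) t.
t = 2A(√h₀ − √h)/0.01351 = 2·6.639·(√3.134 − √1.557)/0.01351
  = 13.2780 × (1.77031 − 1.24780) / 0.01351 = 513.540 s.

513.5 s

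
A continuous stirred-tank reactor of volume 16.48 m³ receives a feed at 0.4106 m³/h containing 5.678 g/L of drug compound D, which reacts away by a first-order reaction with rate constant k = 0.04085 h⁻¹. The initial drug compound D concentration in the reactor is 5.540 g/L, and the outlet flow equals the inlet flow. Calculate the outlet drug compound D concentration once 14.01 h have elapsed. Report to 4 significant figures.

3.500 g/L

Species balance: V dC/dt = Q C_in − Q C − k V C.
dC/dt = (Q/V) C_in − (Q/V + k) C; effective rate a = Q/V + k = 0.0249150 + 0.04085 = 0.0657650 h⁻¹.
C_ss = Q C_in/(Q + kV) = 2.15111 g/L; C(t) = C_ss + (C₀ − C_ss) e^(−a t).
C(14.01) = 2.15111 + (3.38889)·e^(−0.0657650·14.01) = 2.15111 + (3.38889)·0.397974 = 3.49980 g/L.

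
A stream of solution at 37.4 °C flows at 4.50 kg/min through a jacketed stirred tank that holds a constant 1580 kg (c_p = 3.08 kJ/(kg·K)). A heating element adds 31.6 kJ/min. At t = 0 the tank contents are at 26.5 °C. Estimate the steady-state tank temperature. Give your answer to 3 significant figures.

39.7 °C

Unsteady energy balance on the tank contents: M c_p dT/dt = ṁ c_p (T_in − T) + 31.6.
At steady state dT/dt = 0 ⇒ T_ss = T_in + Q̇/(ṁ c_p) = 37.4 + 31.6/(4.50·3.08) = 39.680 °C.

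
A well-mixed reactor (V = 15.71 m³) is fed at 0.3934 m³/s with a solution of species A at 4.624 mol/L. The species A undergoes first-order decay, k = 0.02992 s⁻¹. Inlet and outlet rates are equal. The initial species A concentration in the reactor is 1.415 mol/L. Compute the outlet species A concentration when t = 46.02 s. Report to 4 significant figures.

2.052 mol/L

Accumulation = in − out − consumed: V dC/dt = Q C_in − Q C − k V C.
dC/dt = (Q/V) C_in − (Q/V + k) C; effective rate a = Q/V + k = 0.0250414 + 0.02992 = 0.0549614 s⁻¹.
C_ss = Q C_in/(Q + kV) = 2.10678 mol/L; C(t) = C_ss + (C₀ − C_ss) e^(−a t).
C(46.02) = 2.10678 + (-0.691776)·e^(−0.0549614·46.02) = 2.10678 + (-0.691776)·0.0797130 = 2.05163 mol/L.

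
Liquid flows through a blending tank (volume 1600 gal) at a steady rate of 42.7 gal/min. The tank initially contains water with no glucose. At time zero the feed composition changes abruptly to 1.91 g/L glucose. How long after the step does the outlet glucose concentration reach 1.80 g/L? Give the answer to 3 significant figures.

Species balance: V dC/dt = Q(C_in − C) ⇒ τ = V/Q = 37.471 min.
C(t) = C_in + (C₀ − C_in) e^(−t/τ). Set C = 1.80 and solve for t:
e^(−t/τ) = (C − C_in)/(C₀ − C_in) = (1.80 − 1.91)/(0 − 1.91) = 0.057592
t = −τ ln(…) = 37.471 × 2.8544 = 106.96 min.

107 min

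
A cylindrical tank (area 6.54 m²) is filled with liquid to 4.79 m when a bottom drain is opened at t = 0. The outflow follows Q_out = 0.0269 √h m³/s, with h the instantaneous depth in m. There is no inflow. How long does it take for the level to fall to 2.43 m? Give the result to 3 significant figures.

With no inflow, A dh/dt = −0.0269 √h.
Separate and integrate: 2(√h − √h₀) = −(0.0269/A) t.
t = 2A(√h₀ − √h)/0.0269 = 2·6.54·(√4.79 − √2.43)/0.0269
  = 13.080 × (2.1886 − 1.5588) / 0.0269 = 306.22 s.

306 s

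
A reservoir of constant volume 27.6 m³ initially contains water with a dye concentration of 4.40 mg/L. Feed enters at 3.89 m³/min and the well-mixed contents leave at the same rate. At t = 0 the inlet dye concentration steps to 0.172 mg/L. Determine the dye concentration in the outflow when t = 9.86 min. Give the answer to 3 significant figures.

Transient balance on the dissolved component: V dC/dt = Q(C_in − C).
So dC/dt = (C_in − C)/τ with τ = V/Q = 27.6/3.89 = 7.0951 min.
Solution: C(t) = C_in + (C₀ − C_in) e^(−t/τ).
C(9.86) = 0.172 + (4.40 − 0.172)·e^(−9.86/7.0951) = 0.172 + (4.2280)·0.24915 = 1.2254 mg/L.

1.23 mg/L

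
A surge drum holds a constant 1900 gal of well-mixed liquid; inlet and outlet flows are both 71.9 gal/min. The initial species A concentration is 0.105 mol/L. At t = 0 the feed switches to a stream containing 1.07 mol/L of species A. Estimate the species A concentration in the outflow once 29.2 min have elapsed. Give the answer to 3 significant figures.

Species balance on the tank: V dC/dt = Q(C_in − C).
Time constant τ = V/Q = 1900/71.9 = 26.426 min.
Integrating: C(t) = C_in + (C₀ − C_in) e^(−t/τ).
C(29.2) = 1.07 + (0.105 − 1.07)·e^(−29.2/26.426) = 1.07 + (-0.96500)·0.33121 = 0.75038 mol/L.

0.750 mol/L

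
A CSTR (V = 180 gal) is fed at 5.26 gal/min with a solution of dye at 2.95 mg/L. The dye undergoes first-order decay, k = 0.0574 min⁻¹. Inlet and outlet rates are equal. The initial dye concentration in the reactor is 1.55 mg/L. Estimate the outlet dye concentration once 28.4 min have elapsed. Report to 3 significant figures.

Accumulation = in − out − consumed: V dC/dt = Q C_in − Q C − k V C.
This is linear with rate a = Q/V + k = 0.086622 min⁻¹.
C_ss = Q C_in/(Q + kV) = 0.99519 mg/L; C(t) = C_ss + (C₀ − C_ss) e^(−a t).
C(28.4) = 0.99519 + (0.55481)·e^(−0.086622·28.4) = 0.99519 + (0.55481)·0.085429 = 1.0426 mg/L.

1.04 mg/L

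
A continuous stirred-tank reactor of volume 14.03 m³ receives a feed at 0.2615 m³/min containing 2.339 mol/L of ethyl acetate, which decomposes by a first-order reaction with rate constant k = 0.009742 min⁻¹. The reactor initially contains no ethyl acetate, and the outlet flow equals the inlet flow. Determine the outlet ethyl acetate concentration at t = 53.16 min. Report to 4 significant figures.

1.196 mol/L

V dC/dt = Q(C_in − C) − k V C.
dC/dt = (Q/V) C_in − (Q/V + k) C; effective rate a = Q/V + k = 0.0186386 + 0.009742 = 0.0283806 min⁻¹.
C_ss = Q C_in/(Q + kV) = 1.53611 mol/L; C(t) = C_ss + (C₀ − C_ss) e^(−a t).
C(53.16) = 1.53611 + (-1.53611)·e^(−0.0283806·53.16) = 1.53611 + (-1.53611)·0.221194 = 1.19633 mol/L.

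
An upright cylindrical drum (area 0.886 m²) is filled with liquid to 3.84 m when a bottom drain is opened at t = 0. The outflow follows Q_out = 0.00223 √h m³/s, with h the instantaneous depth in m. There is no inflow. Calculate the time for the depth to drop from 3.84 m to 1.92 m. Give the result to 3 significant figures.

A dh/dt = −Q_out = −0.00223 √h.
∫ h^(−1/2) dh = −(0.00223/A) ∫ dt, giving 2√h = 2√h₀ − (0.00223/A) t.
t = 2A(√h₀ − √h)/0.00223 = 2·0.886·(√3.84 − √1.92)/0.00223
  = 1.7720 × (1.9596 − 1.3856) / 0.00223 = 456.07 s.

456 s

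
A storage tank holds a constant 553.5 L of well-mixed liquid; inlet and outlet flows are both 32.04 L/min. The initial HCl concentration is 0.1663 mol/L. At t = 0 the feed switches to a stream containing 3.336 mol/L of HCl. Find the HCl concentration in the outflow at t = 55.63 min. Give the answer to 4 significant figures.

3.209 mol/L

Species balance on the tank: V dC/dt = Q(C_in − C).
So dC/dt = (C_in − C)/τ with τ = V/Q = 553.5/32.04 = 17.2753 min.
Solution: C(t) = C_in + (C₀ − C_in) e^(−t/τ).
C(55.63) = 3.336 + (0.1663 − 3.336)·e^(−55.63/17.2753) = 3.336 + (-3.16970)·0.0399467 = 3.20938 mol/L.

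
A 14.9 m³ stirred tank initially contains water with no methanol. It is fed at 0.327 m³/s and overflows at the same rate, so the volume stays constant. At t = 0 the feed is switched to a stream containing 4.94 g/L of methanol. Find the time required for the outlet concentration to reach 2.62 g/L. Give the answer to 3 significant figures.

34.4 s

Unsteady species balance (constant V, well mixed): V dC/dt = Q(C_in − C), so τ = V/Q = 45.566 s.
C(t) = C_in + (C₀ − C_in) e^(−t/τ). Set C = 2.62 and solve for t:
e^(−t/τ) = (C − C_in)/(C₀ − C_in) = (2.62 − 4.94)/(0 − 4.94) = 0.46964
t = −τ ln(…) = 45.566 × 0.75580 = 34.439 s.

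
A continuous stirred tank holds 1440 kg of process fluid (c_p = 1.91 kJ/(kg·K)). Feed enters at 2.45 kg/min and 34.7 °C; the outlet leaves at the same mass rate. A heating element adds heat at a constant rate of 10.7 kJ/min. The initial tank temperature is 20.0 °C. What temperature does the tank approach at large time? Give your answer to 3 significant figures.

M c_p dT/dt = ṁ c_p (T_in − T) + Q̇.
At steady state dT/dt = 0 ⇒ T_ss = T_in + Q̇/(ṁ c_p) = 34.7 + 10.7/(2.45·1.91) = 36.987 °C.

37.0 °C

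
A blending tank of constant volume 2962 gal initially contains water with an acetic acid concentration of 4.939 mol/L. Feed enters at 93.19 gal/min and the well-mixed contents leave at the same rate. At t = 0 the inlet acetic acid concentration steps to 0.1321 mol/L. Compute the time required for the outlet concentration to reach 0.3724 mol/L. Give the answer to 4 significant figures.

95.22 min

Species balance: V dC/dt = Q(C_in − C) ⇒ τ = V/Q = 31.7845 min.
C(t) = C_in + (C₀ − C_in) e^(−t/τ). Set C = 0.3724 and solve for t:
e^(−t/τ) = (C − C_in)/(C₀ − C_in) = (0.3724 − 0.1321)/(4.939 − 0.1321) = 0.0499906
t = −τ ln(…) = 31.7845 × 2.99592 = 95.2239 min.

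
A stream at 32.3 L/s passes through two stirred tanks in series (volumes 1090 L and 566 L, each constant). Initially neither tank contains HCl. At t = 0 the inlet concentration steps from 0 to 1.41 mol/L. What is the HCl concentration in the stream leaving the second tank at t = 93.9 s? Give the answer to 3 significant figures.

1.24 mol/L

Each tank obeys Vᵢ dCᵢ/dt = Q(Cᵢ₋₁ − Cᵢ), so τᵢ = Vᵢ/Q.
τ₁ = 1090/32.3 = 33.746 s; τ₂ = 566/32.3 = 17.523 s.
Tank 1: C₁ = C_in(1 − e^(−t/τ₁)). Tank 2 (τ₁ ≠ τ₂): C₂ = C_in[1 − (τ₁ e^(−t/τ₁) − τ₂ e^(−t/τ₂))/(τ₁ − τ₂)].
At t = 93.9: e^(−t/τ₁) = 0.061881, e^(−t/τ₂) = 0.0047075.
C₂ = 1.41·[1 − (33.746·0.061881 − 17.523·0.0047075)/(16.223)] = 1.41·0.87636 = 1.2357 mol/L.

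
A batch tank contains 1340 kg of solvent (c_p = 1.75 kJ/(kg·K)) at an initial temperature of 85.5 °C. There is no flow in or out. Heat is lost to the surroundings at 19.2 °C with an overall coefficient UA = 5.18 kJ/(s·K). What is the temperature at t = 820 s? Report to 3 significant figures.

30.0 °C

Energy balance: M c_p dT/dt = −UA(T − T_amb).
dT/dt = (T_ss − T)/τ with T_ss = T_amb = 19.200 °C, τ = M c_p/UA = 1340·1.75/5.18 = 452.70 s.
This is linear first-order; T(t) = T_ss + (T₀ − T_ss) e^(−t/τ).
T(820) = 19.200 + (66.300)·0.16343 = 30.036 °C.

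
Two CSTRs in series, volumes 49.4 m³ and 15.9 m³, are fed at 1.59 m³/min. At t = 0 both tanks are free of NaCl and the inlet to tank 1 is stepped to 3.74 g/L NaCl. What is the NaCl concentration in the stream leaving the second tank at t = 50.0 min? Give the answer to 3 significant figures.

Each tank obeys Vᵢ dCᵢ/dt = Q(Cᵢ₋₁ − Cᵢ), so τᵢ = Vᵢ/Q.
τ₁ = 49.4/1.59 = 31.069 min; τ₂ = 15.9/1.59 = 10.000 min.
Solving the cascade with C₁(0)=C₂(0)=0 gives C₂(t) = C_in[1 − (τ₁ e^(−t/τ₁) − τ₂ e^(−t/τ₂))/(τ₁ − τ₂)].
At t = 50.0: e^(−t/τ₁) = 0.20003, e^(−t/τ₂) = 0.0067379.
C₂ = 3.74·[1 − (31.069·0.20003 − 10.000·0.0067379)/(21.069)] = 3.74·0.70824 = 2.6488 g/L.

2.65 g/L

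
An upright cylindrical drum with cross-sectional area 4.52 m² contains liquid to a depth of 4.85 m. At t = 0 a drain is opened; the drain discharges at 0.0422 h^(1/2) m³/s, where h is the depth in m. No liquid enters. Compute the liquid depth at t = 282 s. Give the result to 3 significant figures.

0.785 m

With no inflow, A dh/dt = −0.0422 √h.
∫ h^(−1/2) dh = −(0.0422/A) ∫ dt, giving 2√h = 2√h₀ − (0.0422/A) t.
√h = √4.85 − 0.0422·282/(2·4.52) = 2.2023 − 1.3164 = 0.88586.
h = 0.88586² = 0.78474 m.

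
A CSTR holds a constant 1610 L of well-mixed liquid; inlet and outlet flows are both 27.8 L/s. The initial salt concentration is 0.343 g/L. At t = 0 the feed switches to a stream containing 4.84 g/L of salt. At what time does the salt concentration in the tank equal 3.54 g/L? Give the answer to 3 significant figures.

71.9 s

Species balance: V dC/dt = Q(C_in − C) ⇒ τ = V/Q = 57.914 s.
C(t) = C_in + (C₀ − C_in) e^(−t/τ). Set C = 3.54 and solve for t:
e^(−t/τ) = (C − C_in)/(C₀ − C_in) = (3.54 − 4.84)/(0.343 − 4.84) = 0.28908
t = −τ ln(…) = 57.914 × 1.2410 = 71.874 s.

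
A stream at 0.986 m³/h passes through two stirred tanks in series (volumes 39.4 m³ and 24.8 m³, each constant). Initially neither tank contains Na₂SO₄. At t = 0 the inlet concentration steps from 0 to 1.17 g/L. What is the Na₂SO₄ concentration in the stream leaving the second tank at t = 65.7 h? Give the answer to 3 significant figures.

0.706 g/L

Time constants: τᵢ = Vᵢ/Q for each well-mixed tank.
τ₁ = 39.4/0.986 = 39.959 h; τ₂ = 24.8/0.986 = 25.152 h.
Tank 1: C₁ = C_in(1 − e^(−t/τ₁)). Tank 2 (τ₁ ≠ τ₂): C₂ = C_in[1 − (τ₁ e^(−t/τ₁) − τ₂ e^(−t/τ₂))/(τ₁ − τ₂)].
At t = 65.7: e^(−t/τ₁) = 0.19317, e^(−t/τ₂) = 0.073380.
C₂ = 1.17·[1 − (39.959·0.19317 − 25.152·0.073380)/(14.807)] = 1.17·0.60334 = 0.70591 g/L.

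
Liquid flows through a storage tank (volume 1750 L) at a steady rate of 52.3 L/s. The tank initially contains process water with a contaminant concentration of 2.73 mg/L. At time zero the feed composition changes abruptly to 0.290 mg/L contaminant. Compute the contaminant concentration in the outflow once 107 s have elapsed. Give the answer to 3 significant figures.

0.390 mg/L

Accumulation = in − out for the solute gives V dC/dt = Q(C_in − C).
Rewrite as dC/dt + C/τ = C_in/τ, τ = V/Q = 33.461 s.
Solution: C(t) = C_in + (C₀ − C_in) e^(−t/τ).
C(107) = 0.290 + (2.73 − 0.290)·e^(−107/33.461) = 0.290 + (2.4400)·0.040853 = 0.38968 mg/L.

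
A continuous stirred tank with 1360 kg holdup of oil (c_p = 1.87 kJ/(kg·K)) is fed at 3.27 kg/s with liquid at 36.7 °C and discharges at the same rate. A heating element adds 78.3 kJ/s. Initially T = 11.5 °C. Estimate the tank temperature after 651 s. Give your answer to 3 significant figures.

41.6 °C

First-law balance (no shaft work): M c_p dT/dt = ṁ c_p (T_in − T) + 78.3.
τ = M/ṁ = 415.90 s; T_ss = T_in + Q̇/(ṁ c_p) = 36.7 + 78.3/(3.27·1.87) = 49.505 °C.
Integrating: T(t) = T_ss + (T₀ − T_ss) e^(−t/τ).
T(651) = 49.505 + (-38.005)·e^(−651/415.90) = 49.505 + (-38.005)·0.20903 = 41.561 °C.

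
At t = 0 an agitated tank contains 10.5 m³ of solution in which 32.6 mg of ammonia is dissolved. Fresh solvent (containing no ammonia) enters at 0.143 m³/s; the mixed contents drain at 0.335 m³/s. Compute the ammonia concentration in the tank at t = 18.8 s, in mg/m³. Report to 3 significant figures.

2.27 mg/m³

Let m(t) be the amount of ammonia. Volume: V(t) = V₀ + (Q_in − Q_out) t = 10.5 − 0.19200 t; V(18.8) = 6.8904 m³.
Species balance (pure solvent in): dm/dt = −Q_out · m/V(t).
dm/m = −Q_out dt/(V₀ − 0.19200 t); integrating gives ln(m/m₀) = −(Q_out/(Q_in−Q_out)) ln(V/V₀).
m = m₀ (V₀/V)^(Q_out/(Q_in−Q_out)) = 32.6 × (10.5/6.8904)^(-1.7448) = 15.632 mg.
C = m/V = 15.632/6.8904 = 2.2687 mg/m³.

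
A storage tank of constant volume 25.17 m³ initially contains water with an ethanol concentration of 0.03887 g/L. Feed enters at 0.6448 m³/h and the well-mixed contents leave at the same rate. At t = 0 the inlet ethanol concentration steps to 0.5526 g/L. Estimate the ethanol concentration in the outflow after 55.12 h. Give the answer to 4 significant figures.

Mass balance on the solute (V constant): V dC/dt = Q(C_in − C).
Time constant τ = V/Q = 25.17/0.6448 = 39.0354 h.
This is linear first-order; C(t) = C_in + (C₀ − C_in) e^(−t/τ).
C(55.12) = 0.5526 + (0.03887 − 0.5526)·e^(−55.12/39.0354) = 0.5526 + (-0.513730)·0.243643 = 0.427434 g/L.

0.4274 g/L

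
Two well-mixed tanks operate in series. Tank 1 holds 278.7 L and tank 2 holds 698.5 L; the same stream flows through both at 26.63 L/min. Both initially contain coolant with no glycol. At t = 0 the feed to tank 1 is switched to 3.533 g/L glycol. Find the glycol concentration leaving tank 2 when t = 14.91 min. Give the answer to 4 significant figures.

Each tank obeys Vᵢ dCᵢ/dt = Q(Cᵢ₋₁ − Cᵢ), so τᵢ = Vᵢ/Q.
τ₁ = 278.7/26.63 = 10.4656 min; τ₂ = 698.5/26.63 = 26.2298 min.
Tank 1: C₁ = C_in(1 − e^(−t/τ₁)). Tank 2 (τ₁ ≠ τ₂): C₂ = C_in[1 − (τ₁ e^(−t/τ₁) − τ₂ e^(−t/τ₂))/(τ₁ − τ₂)].
At t = 14.91: e^(−t/τ₁) = 0.240590, e^(−t/τ₂) = 0.566410.
C₂ = 3.533·[1 − (10.4656·0.240590 − 26.2298·0.566410)/(-15.7642)] = 3.533·0.217282 = 0.767657 g/L.

0.7677 g/L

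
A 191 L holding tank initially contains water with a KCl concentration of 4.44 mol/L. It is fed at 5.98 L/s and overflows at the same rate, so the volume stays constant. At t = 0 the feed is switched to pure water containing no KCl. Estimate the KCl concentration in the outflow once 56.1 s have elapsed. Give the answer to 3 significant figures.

Transient balance on the dissolved component: V dC/dt = Q(C_in − C).
So dC/dt = (C_in − C)/τ with τ = V/Q = 191/5.98 = 31.940 s.
This is linear first-order; C(t) = C_in + (C₀ − C_in) e^(−t/τ).
C(56.1) = 0 + (4.44 − 0)·e^(−56.1/31.940) = 0 + (4.4400)·0.17266 = 0.76661 mol/L.

0.767 mol/L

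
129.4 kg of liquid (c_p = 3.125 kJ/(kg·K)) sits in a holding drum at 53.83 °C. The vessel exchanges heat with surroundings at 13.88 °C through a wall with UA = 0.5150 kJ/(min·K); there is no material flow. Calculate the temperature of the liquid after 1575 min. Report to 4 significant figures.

19.25 °C

M c_p dT/dt = −UA(T − T_amb).
dT/dt = (T_ss − T)/τ with T_ss = T_amb = 13.8800 °C, τ = M c_p/UA = 129.4·3.125/0.5150 = 785.194 min.
Solution: T(t) = T_ss + (T₀ − T_ss) e^(−t/τ).
T(1575) = 13.8800 + (39.9500)·0.134543 = 19.2550 °C.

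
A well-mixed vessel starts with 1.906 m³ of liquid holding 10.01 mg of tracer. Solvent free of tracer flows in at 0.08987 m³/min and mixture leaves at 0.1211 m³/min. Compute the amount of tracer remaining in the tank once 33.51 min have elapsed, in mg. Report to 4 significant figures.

0.4562 mg

Let m(t) be the amount of tracer. Volume: V(t) = V₀ + (Q_in − Q_out) t = 1.906 − 0.0312300 t; V(33.51) = 0.859483 m³.
No tracer enters, so dm/dt = −Q_out · (m/V).
Separate: dm/m = −Q_out dt/V(t) ⇒ ln(m/m₀) = −(Q_out/(Q_in−Q_out)) ln(V/V₀).
m = m₀ (V₀/V)^(Q_out/(Q_in−Q_out)) = 10.01 × (1.906/0.859483)^(-3.87768) = 0.456246 mg.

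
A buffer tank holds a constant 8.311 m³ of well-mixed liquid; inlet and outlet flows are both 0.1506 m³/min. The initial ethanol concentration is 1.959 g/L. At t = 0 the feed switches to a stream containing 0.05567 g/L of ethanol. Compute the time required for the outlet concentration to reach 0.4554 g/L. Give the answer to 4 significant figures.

86.12 min

Mass balance on the solute (V constant): V dC/dt = Q(C_in − C), so τ = V/Q = 55.1859 min.
C(t) = C_in + (C₀ − C_in) e^(−t/τ). Set C = 0.4554 and solve for t:
e^(−t/τ) = (C − C_in)/(C₀ − C_in) = (0.4554 − 0.05567)/(1.959 − 0.05567) = 0.210016
t = −τ ln(…) = 55.1859 × 1.56057 = 86.1215 min.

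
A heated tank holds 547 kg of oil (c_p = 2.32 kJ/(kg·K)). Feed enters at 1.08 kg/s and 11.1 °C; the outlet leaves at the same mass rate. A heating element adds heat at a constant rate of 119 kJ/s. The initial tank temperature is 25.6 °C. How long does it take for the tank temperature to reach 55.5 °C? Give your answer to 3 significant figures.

M c_p dT/dt = ṁ c_p (T_in − T) + Q̇.
τ = M/ṁ = 506.48 s; T_ss = T_in + Q̇/(ṁ c_p) = 58.594 °C.
T(t) = T_ss + (T₀ − T_ss) e^(−t/τ). Set T = 55.5:
e^(−t/τ) = (55.5 − 58.594)/(25.6 − 58.594) = 0.093764
t = −506.48 · ln(0.093764) = 1198.8 s.

1200 s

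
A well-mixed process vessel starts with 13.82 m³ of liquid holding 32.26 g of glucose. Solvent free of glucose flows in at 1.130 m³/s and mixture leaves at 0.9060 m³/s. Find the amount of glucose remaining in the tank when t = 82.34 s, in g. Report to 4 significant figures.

1.046 g

Let m(t) be the amount of glucose. Volume: V(t) = V₀ + (Q_in − Q_out) t = 13.82 + 0.224000 t; V(82.34) = 32.2642 m³.
Species balance (pure solvent in): dm/dt = −Q_out · m/V(t).
dm/m = −Q_out dt/(V₀ + 0.224000 t); integrating gives ln(m/m₀) = −(Q_out/(Q_in−Q_out)) ln(V/V₀).
m = m₀ (V₀/V)^(Q_out/(Q_in−Q_out)) = 32.26 × (13.82/32.2642)^(4.04464) = 1.04563 g.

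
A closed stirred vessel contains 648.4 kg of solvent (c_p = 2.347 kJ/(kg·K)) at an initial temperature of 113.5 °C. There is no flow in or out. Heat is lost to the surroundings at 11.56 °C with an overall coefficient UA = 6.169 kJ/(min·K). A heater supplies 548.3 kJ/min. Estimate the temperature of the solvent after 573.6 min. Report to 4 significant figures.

M c_p dT/dt = −UA(T − T_amb) + Q̇.
dT/dt = (T_ss − T)/τ with T_ss = T_amb + Q̇/UA = 11.56 + 548.3/6.169 = 100.440 °C, τ = M c_p/UA = 648.4·2.347/6.169 = 246.684 min.
This is linear first-order; T(t) = T_ss + (T₀ − T_ss) e^(−t/τ).
T(573.6) = 100.440 + (13.0601)·0.0977600 = 101.717 °C.

101.7 °C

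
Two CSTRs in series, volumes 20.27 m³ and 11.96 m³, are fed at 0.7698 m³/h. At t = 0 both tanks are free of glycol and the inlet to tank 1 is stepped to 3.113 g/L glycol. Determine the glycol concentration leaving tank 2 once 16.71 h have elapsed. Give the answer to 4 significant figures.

Species balance on tank i: dCᵢ/dt = (Cᵢ₋₁ − Cᵢ)/τᵢ with τᵢ = Vᵢ/Q.
τ₁ = 20.27/0.7698 = 26.3315 h; τ₂ = 11.96/0.7698 = 15.5365 h.
Tank 1: C₁ = C_in(1 − e^(−t/τ₁)). Tank 2 (τ₁ ≠ τ₂): C₂ = C_in[1 − (τ₁ e^(−t/τ₁) − τ₂ e^(−t/τ₂))/(τ₁ − τ₂)].
At t = 16.71: e^(−t/τ₁) = 0.530147, e^(−t/τ₂) = 0.341116.
C₂ = 3.113·[1 − (26.3315·0.530147 − 15.5365·0.341116)/(10.7950)] = 3.113·0.197794 = 0.615734 g/L.

0.6157 g/L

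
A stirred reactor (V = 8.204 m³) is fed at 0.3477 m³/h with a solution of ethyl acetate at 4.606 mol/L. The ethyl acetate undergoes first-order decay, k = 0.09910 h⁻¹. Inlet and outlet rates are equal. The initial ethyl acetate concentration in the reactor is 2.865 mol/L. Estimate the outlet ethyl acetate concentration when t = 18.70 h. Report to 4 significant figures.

1.485 mol/L

V dC/dt = Q(C_in − C) − k V C.
dC/dt = (Q/V) C_in − (Q/V + k) C; effective rate a = Q/V + k = 0.0423818 + 0.09910 = 0.141482 h⁻¹.
C_ss = Q C_in/(Q + kV) = 1.37976 mol/L; C(t) = C_ss + (C₀ − C_ss) e^(−a t).
C(18.70) = 1.37976 + (1.48524)·e^(−0.141482·18.70) = 1.37976 + (1.48524)·0.0709550 = 1.48514 mol/L.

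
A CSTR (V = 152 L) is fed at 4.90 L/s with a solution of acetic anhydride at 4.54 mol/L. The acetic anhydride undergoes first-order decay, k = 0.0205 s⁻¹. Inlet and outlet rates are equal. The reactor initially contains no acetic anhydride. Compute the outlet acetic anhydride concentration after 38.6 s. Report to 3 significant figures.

2.41 mol/L

Species balance: V dC/dt = Q C_in − Q C − k V C.
This is linear with rate a = Q/V + k = 0.052737 s⁻¹.
C_ss = Q C_in/(Q + kV) = 2.7752 mol/L; C(t) = C_ss + (C₀ − C_ss) e^(−a t).
C(38.6) = 2.7752 + (-2.7752)·e^(−0.052737·38.6) = 2.7752 + (-2.7752)·0.13060 = 2.4128 mol/L.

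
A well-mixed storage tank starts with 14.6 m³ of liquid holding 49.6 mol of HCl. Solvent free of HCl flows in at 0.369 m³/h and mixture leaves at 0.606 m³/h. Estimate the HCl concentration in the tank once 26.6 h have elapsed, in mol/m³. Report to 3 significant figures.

1.41 mol/m³

Let m(t) be the amount of HCl. Volume: V(t) = V₀ + (Q_in − Q_out) t = 14.6 − 0.23700 t; V(26.6) = 8.2958 m³.
Species balance (pure solvent in): dm/dt = −Q_out · m/V(t).
dm/m = −Q_out dt/(V₀ − 0.23700 t); integrating gives ln(m/m₀) = −(Q_out/(Q_in−Q_out)) ln(V/V₀).
m = m₀ (V₀/V)^(Q_out/(Q_in−Q_out)) = 49.6 × (14.6/8.2958)^(-2.5570) = 11.689 mol.
C = m/V = 11.689/8.2958 = 1.4090 mol/m³.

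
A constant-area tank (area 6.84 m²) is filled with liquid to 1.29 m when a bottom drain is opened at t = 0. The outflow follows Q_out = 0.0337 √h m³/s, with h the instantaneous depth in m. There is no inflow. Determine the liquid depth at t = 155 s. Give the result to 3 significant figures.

Volume balance on the tank: A dh/dt = −0.0337 √h.
∫ h^(−1/2) dh = −(0.0337/A) ∫ dt, giving 2√h = 2√h₀ − (0.0337/A) t.
√h = √1.29 − 0.0337·155/(2·6.84) = 1.1358 − 0.38183 = 0.75395.
h = 0.75395² = 0.56844 m.

0.568 m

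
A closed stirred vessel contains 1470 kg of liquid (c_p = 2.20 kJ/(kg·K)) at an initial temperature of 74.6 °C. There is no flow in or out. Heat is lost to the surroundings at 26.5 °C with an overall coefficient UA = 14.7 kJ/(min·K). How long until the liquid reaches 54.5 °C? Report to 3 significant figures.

119 min

Unsteady energy balance on the tank contents: M c_p dT/dt = −UA(T − T_amb).
τ = M c_p/UA = 220.00 min; T_ss = T_amb = 26.500 °C.
T(t) = T_ss + (T₀ − T_ss)e^(−t/τ); set T = 54.5:
t = −τ ln[(T − T_ss)/(T₀ − T_ss)] = −220.00 · ln(0.58212) = 119.04 min.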